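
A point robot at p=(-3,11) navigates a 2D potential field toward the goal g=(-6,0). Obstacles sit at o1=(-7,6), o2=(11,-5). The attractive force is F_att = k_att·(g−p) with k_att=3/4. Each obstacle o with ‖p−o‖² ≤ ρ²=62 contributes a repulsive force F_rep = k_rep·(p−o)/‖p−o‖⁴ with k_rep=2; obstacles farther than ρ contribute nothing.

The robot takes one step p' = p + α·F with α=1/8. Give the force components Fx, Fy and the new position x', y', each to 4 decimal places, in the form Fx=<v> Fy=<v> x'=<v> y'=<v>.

Fx=-2.2452 Fy=-8.2441 x'=-3.2807 y'=9.9695

F_att = 3/4·(g−p) = 3/4·(-3,-11) = (-2.2500,-8.2500)
o1: d²=41 ≤ ρ²=62; F_rep = 2·(4,5)/41² = (0.0048,0.0059)
o2: d²=452 > ρ²=62 → inactive
F = F_att + ΣF_rep = (-2.2452,-8.2441)
p' = p + 1/8·F = (-3.2807,9.9695)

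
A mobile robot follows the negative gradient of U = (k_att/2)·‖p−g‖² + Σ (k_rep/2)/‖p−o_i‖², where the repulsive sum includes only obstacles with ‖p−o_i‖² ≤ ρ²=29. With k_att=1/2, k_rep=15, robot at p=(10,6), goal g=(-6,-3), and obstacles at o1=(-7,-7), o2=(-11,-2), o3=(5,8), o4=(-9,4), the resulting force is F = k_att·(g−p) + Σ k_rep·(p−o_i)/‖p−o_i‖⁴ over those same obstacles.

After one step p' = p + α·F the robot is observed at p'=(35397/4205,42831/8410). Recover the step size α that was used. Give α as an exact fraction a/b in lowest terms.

α = 1/5

F_att = 1/2·(g−p) = 1/2·(-16,-9) = (-8.0000,-4.5000)
o1: d²=458 > ρ²=29 → inactive
o2: d²=505 > ρ²=29 → inactive
o3: d²=29 ≤ ρ²=29; F_rep = 15·(5,-2)/29² = (0.0892,-0.0357)
o4: d²=365 > ρ²=29 → inactive
F = F_att + ΣF_rep = (-7.9108,-4.5357)
Δp = p'−p = (-1.5822,-0.9071); α = Δx/Fx = (-6653/4205) / (-6653/841) = 1/5
check: Δy/Fy = (-7629/8410) / (-7629/1682) = 1/5 ✓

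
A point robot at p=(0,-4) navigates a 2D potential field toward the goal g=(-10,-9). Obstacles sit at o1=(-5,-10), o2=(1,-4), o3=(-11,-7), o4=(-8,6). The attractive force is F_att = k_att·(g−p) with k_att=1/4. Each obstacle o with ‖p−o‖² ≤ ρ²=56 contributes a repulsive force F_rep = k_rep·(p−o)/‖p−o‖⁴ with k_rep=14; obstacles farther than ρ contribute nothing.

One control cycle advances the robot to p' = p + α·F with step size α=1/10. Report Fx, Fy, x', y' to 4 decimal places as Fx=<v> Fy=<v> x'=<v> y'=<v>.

Fx=-16.5000 Fy=-1.2500 x'=-1.6500 y'=-4.1250

F_att = 1/4·(g−p) = 1/4·(-10,-5) = (-2.5000,-1.2500)
o1: d²=61 > ρ²=56 → inactive
o2: d²=1 ≤ ρ²=56; F_rep = 14·(-1,0)/1² = (-14.0000,0.0000)
o3: d²=130 > ρ²=56 → inactive
o4: d²=164 > ρ²=56 → inactive
F = F_att + ΣF_rep = (-16.5000,-1.2500)
p' = p + 1/10·F = (-1.6500,-4.1250)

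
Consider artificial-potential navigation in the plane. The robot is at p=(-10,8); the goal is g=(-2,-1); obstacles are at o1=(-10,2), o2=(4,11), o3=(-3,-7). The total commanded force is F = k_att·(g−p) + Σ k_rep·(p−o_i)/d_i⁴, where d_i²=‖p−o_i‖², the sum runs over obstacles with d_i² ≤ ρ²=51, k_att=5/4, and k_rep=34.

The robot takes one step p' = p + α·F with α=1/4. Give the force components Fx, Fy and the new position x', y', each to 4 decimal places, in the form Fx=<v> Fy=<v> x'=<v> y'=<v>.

Fx=10.0000 Fy=-11.0926 x'=-7.5000 y'=5.2269

F_att = 5/4·(g−p) = 5/4·(8,-9) = (10.0000,-11.2500)
o1: d²=36 ≤ ρ²=51; F_rep = 34·(0,6)/36² = (0.0000,0.1574)
o2: d²=205 > ρ²=51 → inactive
o3: d²=274 > ρ²=51 → inactive
F = F_att + ΣF_rep = (10.0000,-11.0926)
p' = p + 1/4·F = (-7.5000,5.2269)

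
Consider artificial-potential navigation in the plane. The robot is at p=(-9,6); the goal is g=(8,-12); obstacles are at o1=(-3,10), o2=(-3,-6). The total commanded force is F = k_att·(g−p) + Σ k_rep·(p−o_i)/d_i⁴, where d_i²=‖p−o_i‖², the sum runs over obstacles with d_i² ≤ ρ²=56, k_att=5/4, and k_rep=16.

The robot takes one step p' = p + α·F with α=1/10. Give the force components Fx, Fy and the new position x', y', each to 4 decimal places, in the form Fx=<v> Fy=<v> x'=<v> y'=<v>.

Fx=21.2145 Fy=-22.5237 x'=-6.8786 y'=3.7476

F_att = 5/4·(g−p) = 5/4·(17,-18) = (21.2500,-22.5000)
o1: d²=52 ≤ ρ²=56; F_rep = 16·(-6,-4)/52² = (-0.0355,-0.0237)
o2: d²=180 > ρ²=56 → inactive
F = F_att + ΣF_rep = (21.2145,-22.5237)
p' = p + 1/10·F = (-6.8786,3.7476)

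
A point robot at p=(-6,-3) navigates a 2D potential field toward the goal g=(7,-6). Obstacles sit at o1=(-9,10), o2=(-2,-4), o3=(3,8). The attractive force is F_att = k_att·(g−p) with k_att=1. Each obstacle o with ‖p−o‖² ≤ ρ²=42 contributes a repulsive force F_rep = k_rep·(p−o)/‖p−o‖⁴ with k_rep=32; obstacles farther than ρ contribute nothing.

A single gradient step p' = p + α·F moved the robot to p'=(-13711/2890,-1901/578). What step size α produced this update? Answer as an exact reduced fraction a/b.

α = 1/10

F_att = 1·(g−p) = 1·(13,-3) = (13.0000,-3.0000)
o1: d²=178 > ρ²=42 → inactive
o2: d²=17 ≤ ρ²=42; F_rep = 32·(-4,1)/17² = (-0.4429,0.1107)
o3: d²=202 > ρ²=42 → inactive
F = F_att + ΣF_rep = (12.5571,-2.8893)
Δp = p'−p = (1.2557,-0.2889); α = Δx/Fx = (3629/2890) / (3629/289) = 1/10
check: Δy/Fy = (-167/578) / (-835/289) = 1/10 ✓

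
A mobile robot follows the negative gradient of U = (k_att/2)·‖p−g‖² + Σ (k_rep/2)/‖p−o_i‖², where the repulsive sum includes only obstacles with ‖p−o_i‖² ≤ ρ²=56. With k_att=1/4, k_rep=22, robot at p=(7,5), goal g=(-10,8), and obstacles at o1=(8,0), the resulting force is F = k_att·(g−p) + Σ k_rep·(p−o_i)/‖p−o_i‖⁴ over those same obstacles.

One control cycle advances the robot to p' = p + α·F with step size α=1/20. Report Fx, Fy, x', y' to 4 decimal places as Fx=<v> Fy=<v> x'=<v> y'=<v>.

Fx=-4.2825 Fy=0.9127 x'=6.7859 y'=5.0456

F_att = 1/4·(g−p) = 1/4·(-17,3) = (-4.2500,0.7500)
o1: d²=26 ≤ ρ²=56; F_rep = 22·(-1,5)/26² = (-0.0325,0.1627)
F = F_att + ΣF_rep = (-4.2825,0.9127)
p' = p + 1/20·F = (6.7859,5.0456)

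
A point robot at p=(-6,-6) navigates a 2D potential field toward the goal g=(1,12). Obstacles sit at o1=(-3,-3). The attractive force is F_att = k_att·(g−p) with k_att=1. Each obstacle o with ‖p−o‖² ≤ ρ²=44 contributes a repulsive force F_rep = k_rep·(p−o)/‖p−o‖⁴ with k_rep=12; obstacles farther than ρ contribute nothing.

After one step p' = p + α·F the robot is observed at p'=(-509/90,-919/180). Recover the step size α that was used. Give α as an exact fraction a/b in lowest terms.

F_att = 1·(g−p) = 1·(7,18) = (7.0000,18.0000)
o1: d²=18 ≤ ρ²=44; F_rep = 12·(-3,-3)/18² = (-0.1111,-0.1111)
F = F_att + ΣF_rep = (6.8889,17.8889)
Δp = p'−p = (0.3444,0.8944); α = Δx/Fx = (31/90) / (62/9) = 1/20
check: Δy/Fy = (161/180) / (161/9) = 1/20 ✓

α = 1/20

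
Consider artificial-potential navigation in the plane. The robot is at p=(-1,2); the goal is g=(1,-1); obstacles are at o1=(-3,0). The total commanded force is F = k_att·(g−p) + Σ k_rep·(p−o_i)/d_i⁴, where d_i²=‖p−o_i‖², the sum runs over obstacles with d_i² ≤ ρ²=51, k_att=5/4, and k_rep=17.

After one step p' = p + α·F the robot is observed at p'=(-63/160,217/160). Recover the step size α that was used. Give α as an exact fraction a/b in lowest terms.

α = 1/5

F_att = 5/4·(g−p) = 5/4·(2,-3) = (2.5000,-3.7500)
o1: d²=8 ≤ ρ²=51; F_rep = 17·(2,2)/8² = (0.5312,0.5312)
F = F_att + ΣF_rep = (3.0312,-3.2188)
Δp = p'−p = (0.6062,-0.6438); α = Δx/Fx = (97/160) / (97/32) = 1/5
check: Δy/Fy = (-103/160) / (-103/32) = 1/5 ✓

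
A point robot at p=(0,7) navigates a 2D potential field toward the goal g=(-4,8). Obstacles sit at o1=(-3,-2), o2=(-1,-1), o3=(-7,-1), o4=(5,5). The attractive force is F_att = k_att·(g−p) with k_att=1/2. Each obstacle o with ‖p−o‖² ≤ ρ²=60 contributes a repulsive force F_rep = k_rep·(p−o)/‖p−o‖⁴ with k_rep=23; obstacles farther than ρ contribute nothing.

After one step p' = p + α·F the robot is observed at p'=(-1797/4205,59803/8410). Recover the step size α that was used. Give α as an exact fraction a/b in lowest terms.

F_att = 1/2·(g−p) = 1/2·(-4,1) = (-2.0000,0.5000)
o1: d²=90 > ρ²=60 → inactive
o2: d²=65 > ρ²=60 → inactive
o3: d²=113 > ρ²=60 → inactive
o4: d²=29 ≤ ρ²=60; F_rep = 23·(-5,2)/29² = (-0.1367,0.0547)
F = F_att + ΣF_rep = (-2.1367,0.5547)
Δp = p'−p = (-0.4273,0.1109); α = Δx/Fx = (-1797/4205) / (-1797/841) = 1/5
check: Δy/Fy = (933/8410) / (933/1682) = 1/5 ✓

α = 1/5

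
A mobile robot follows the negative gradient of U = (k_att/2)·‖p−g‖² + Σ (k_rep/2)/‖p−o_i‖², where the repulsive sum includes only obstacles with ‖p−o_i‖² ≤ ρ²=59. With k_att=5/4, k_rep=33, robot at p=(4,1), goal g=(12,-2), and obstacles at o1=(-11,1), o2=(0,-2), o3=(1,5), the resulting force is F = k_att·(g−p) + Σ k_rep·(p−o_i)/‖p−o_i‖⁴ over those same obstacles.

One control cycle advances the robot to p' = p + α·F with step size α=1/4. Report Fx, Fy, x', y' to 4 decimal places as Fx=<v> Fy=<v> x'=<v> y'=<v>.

Fx=10.3696 Fy=-3.8028 x'=6.5924 y'=0.0493

F_att = 5/4·(g−p) = 5/4·(8,-3) = (10.0000,-3.7500)
o1: d²=225 > ρ²=59 → inactive
o2: d²=25 ≤ ρ²=59; F_rep = 33·(4,3)/25² = (0.2112,0.1584)
o3: d²=25 ≤ ρ²=59; F_rep = 33·(3,-4)/25² = (0.1584,-0.2112)
F = F_att + ΣF_rep = (10.3696,-3.8028)
p' = p + 1/4·F = (6.5924,0.0493)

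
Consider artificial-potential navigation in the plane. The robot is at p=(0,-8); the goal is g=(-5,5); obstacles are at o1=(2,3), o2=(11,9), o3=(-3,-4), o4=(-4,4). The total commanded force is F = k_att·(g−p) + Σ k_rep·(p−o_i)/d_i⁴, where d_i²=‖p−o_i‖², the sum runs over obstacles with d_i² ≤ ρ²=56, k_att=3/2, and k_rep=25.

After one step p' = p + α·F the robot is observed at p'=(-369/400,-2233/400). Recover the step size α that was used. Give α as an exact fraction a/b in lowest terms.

F_att = 3/2·(g−p) = 3/2·(-5,13) = (-7.5000,19.5000)
o1: d²=125 > ρ²=56 → inactive
o2: d²=410 > ρ²=56 → inactive
o3: d²=25 ≤ ρ²=56; F_rep = 25·(3,-4)/25² = (0.1200,-0.1600)
o4: d²=160 > ρ²=56 → inactive
F = F_att + ΣF_rep = (-7.3800,19.3400)
Δp = p'−p = (-0.9225,2.4175); α = Δx/Fx = (-369/400) / (-369/50) = 1/8
check: Δy/Fy = (967/400) / (967/50) = 1/8 ✓

α = 1/8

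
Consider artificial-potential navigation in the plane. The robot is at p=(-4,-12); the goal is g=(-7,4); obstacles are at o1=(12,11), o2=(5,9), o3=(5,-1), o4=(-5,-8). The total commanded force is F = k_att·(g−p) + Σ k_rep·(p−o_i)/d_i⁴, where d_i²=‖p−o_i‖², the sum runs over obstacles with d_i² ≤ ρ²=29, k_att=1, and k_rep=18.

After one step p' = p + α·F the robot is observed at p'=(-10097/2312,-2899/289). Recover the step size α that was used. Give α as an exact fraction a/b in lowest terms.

F_att = 1·(g−p) = 1·(-3,16) = (-3.0000,16.0000)
o1: d²=785 > ρ²=29 → inactive
o2: d²=522 > ρ²=29 → inactive
o3: d²=202 > ρ²=29 → inactive
o4: d²=17 ≤ ρ²=29; F_rep = 18·(1,-4)/17² = (0.0623,-0.2491)
F = F_att + ΣF_rep = (-2.9377,15.7509)
Δp = p'−p = (-0.3672,1.9689); α = Δx/Fx = (-849/2312) / (-849/289) = 1/8
check: Δy/Fy = (569/289) / (4552/289) = 1/8 ✓

α = 1/8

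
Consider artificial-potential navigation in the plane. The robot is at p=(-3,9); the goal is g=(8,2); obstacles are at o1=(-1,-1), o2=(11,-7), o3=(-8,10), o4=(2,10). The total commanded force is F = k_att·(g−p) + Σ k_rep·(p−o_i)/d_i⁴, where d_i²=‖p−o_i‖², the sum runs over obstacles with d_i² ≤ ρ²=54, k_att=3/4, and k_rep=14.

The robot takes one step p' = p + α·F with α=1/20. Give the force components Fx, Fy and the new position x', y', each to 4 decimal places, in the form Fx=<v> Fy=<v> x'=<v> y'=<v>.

F_att = 3/4·(g−p) = 3/4·(11,-7) = (8.2500,-5.2500)
o1: d²=104 > ρ²=54 → inactive
o2: d²=452 > ρ²=54 → inactive
o3: d²=26 ≤ ρ²=54; F_rep = 14·(5,-1)/26² = (0.1036,-0.0207)
o4: d²=26 ≤ ρ²=54; F_rep = 14·(-5,-1)/26² = (-0.1036,-0.0207)
F = F_att + ΣF_rep = (8.2500,-5.2914)
p' = p + 1/20·F = (-2.5875,8.7354)

Fx=8.2500 Fy=-5.2914 x'=-2.5875 y'=8.7354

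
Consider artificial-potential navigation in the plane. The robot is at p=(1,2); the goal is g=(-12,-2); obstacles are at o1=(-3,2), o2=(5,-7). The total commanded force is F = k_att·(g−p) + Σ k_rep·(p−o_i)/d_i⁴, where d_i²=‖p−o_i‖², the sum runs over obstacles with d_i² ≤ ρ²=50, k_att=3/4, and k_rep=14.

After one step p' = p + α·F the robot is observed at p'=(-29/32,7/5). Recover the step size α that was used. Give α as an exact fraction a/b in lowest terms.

F_att = 3/4·(g−p) = 3/4·(-13,-4) = (-9.7500,-3.0000)
o1: d²=16 ≤ ρ²=50; F_rep = 14·(4,0)/16² = (0.2188,0.0000)
o2: d²=97 > ρ²=50 → inactive
F = F_att + ΣF_rep = (-9.5312,-3.0000)
Δp = p'−p = (-1.9062,-0.6000); α = Δx/Fx = (-61/32) / (-305/32) = 1/5
check: Δy/Fy = (-3/5) / (-3) = 1/5 ✓

α = 1/5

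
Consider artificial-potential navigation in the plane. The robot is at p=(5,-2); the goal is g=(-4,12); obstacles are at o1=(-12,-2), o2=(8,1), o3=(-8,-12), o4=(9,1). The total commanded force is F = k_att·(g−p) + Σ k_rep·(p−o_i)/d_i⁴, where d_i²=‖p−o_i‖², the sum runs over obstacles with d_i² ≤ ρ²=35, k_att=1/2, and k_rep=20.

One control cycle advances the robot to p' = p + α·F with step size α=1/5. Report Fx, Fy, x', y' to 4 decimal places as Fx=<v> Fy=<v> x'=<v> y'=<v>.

Fx=-4.8132 Fy=6.7188 x'=4.0374 y'=-0.6562

F_att = 1/2·(g−p) = 1/2·(-9,14) = (-4.5000,7.0000)
o1: d²=289 > ρ²=35 → inactive
o2: d²=18 ≤ ρ²=35; F_rep = 20·(-3,-3)/18² = (-0.1852,-0.1852)
o3: d²=269 > ρ²=35 → inactive
o4: d²=25 ≤ ρ²=35; F_rep = 20·(-4,-3)/25² = (-0.1280,-0.0960)
F = F_att + ΣF_rep = (-4.8132,6.7188)
p' = p + 1/5·F = (4.0374,-0.6562)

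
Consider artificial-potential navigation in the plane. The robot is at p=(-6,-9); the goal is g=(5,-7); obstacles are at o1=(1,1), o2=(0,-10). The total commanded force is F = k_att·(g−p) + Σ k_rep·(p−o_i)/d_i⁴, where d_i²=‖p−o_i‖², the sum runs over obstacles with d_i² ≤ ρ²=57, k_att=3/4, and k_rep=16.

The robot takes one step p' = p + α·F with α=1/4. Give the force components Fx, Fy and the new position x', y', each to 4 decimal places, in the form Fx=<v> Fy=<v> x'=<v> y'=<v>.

Fx=8.1799 Fy=1.5117 x'=-3.9550 y'=-8.6221

F_att = 3/4·(g−p) = 3/4·(11,2) = (8.2500,1.5000)
o1: d²=149 > ρ²=57 → inactive
o2: d²=37 ≤ ρ²=57; F_rep = 16·(-6,1)/37² = (-0.0701,0.0117)
F = F_att + ΣF_rep = (8.1799,1.5117)
p' = p + 1/4·F = (-3.9550,-8.6221)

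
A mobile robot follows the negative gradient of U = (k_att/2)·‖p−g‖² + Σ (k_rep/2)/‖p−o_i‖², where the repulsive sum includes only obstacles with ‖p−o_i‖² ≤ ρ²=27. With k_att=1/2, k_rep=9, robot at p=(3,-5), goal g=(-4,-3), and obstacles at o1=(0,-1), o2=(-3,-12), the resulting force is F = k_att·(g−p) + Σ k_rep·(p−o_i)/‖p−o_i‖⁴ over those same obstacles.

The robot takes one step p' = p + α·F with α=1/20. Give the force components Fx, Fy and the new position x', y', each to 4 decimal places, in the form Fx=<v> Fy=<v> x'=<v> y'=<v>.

F_att = 1/2·(g−p) = 1/2·(-7,2) = (-3.5000,1.0000)
o1: d²=25 ≤ ρ²=27; F_rep = 9·(3,-4)/25² = (0.0432,-0.0576)
o2: d²=85 > ρ²=27 → inactive
F = F_att + ΣF_rep = (-3.4568,0.9424)
p' = p + 1/20·F = (2.8272,-4.9529)

Fx=-3.4568 Fy=0.9424 x'=2.8272 y'=-4.9529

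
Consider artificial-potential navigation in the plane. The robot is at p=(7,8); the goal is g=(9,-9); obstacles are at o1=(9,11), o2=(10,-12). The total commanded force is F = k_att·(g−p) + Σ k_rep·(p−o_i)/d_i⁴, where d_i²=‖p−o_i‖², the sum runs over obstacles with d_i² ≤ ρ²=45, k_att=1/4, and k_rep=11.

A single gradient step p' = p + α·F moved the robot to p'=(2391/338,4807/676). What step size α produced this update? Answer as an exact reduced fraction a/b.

α = 1/5

F_att = 1/4·(g−p) = 1/4·(2,-17) = (0.5000,-4.2500)
o1: d²=13 ≤ ρ²=45; F_rep = 11·(-2,-3)/13² = (-0.1302,-0.1953)
o2: d²=409 > ρ²=45 → inactive
F = F_att + ΣF_rep = (0.3698,-4.4453)
Δp = p'−p = (0.0740,-0.8891); α = Δx/Fx = (25/338) / (125/338) = 1/5
check: Δy/Fy = (-601/676) / (-3005/676) = 1/5 ✓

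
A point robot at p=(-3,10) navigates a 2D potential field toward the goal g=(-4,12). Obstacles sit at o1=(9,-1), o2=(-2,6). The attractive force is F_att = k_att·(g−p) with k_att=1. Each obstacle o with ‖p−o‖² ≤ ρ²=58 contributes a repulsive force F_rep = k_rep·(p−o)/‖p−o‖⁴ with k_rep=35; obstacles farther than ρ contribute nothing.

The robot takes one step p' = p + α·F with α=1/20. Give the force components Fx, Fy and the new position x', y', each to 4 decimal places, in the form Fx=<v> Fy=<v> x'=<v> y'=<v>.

F_att = 1·(g−p) = 1·(-1,2) = (-1.0000,2.0000)
o1: d²=265 > ρ²=58 → inactive
o2: d²=17 ≤ ρ²=58; F_rep = 35·(-1,4)/17² = (-0.1211,0.4844)
F = F_att + ΣF_rep = (-1.1211,2.4844)
p' = p + 1/20·F = (-3.0561,10.1242)

Fx=-1.1211 Fy=2.4844 x'=-3.0561 y'=10.1242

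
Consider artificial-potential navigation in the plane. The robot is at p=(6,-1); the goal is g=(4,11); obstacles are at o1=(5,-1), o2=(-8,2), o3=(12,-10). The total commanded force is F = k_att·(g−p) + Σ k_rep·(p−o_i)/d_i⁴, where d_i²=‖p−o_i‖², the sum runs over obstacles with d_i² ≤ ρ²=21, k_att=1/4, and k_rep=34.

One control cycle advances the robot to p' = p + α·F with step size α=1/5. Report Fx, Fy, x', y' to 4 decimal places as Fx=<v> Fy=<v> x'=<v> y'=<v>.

Fx=33.5000 Fy=3.0000 x'=12.7000 y'=-0.4000

F_att = 1/4·(g−p) = 1/4·(-2,12) = (-0.5000,3.0000)
o1: d²=1 ≤ ρ²=21; F_rep = 34·(1,0)/1² = (34.0000,0.0000)
o2: d²=205 > ρ²=21 → inactive
o3: d²=117 > ρ²=21 → inactive
F = F_att + ΣF_rep = (33.5000,3.0000)
p' = p + 1/5·F = (12.7000,-0.4000)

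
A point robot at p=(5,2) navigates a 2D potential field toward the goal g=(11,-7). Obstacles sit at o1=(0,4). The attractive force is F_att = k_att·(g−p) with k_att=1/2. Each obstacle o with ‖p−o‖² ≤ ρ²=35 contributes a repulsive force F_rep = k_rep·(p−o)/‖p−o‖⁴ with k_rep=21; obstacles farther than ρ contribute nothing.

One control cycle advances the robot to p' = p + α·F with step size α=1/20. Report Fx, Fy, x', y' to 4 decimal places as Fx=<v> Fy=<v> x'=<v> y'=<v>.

F_att = 1/2·(g−p) = 1/2·(6,-9) = (3.0000,-4.5000)
o1: d²=29 ≤ ρ²=35; F_rep = 21·(5,-2)/29² = (0.1249,-0.0499)
F = F_att + ΣF_rep = (3.1249,-4.5499)
p' = p + 1/20·F = (5.1562,1.7725)

Fx=3.1249 Fy=-4.5499 x'=5.1562 y'=1.7725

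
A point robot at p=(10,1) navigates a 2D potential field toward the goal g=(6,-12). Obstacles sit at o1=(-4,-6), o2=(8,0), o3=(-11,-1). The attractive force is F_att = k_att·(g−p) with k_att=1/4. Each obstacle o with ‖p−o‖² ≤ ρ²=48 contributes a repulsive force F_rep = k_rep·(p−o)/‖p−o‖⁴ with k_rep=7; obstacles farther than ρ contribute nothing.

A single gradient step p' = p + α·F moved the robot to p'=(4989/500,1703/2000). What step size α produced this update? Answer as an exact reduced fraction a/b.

F_att = 1/4·(g−p) = 1/4·(-4,-13) = (-1.0000,-3.2500)
o1: d²=245 > ρ²=48 → inactive
o2: d²=5 ≤ ρ²=48; F_rep = 7·(2,1)/5² = (0.5600,0.2800)
o3: d²=445 > ρ²=48 → inactive
F = F_att + ΣF_rep = (-0.4400,-2.9700)
Δp = p'−p = (-0.0220,-0.1485); α = Δx/Fx = (-11/500) / (-11/25) = 1/20
check: Δy/Fy = (-297/2000) / (-297/100) = 1/20 ✓

α = 1/20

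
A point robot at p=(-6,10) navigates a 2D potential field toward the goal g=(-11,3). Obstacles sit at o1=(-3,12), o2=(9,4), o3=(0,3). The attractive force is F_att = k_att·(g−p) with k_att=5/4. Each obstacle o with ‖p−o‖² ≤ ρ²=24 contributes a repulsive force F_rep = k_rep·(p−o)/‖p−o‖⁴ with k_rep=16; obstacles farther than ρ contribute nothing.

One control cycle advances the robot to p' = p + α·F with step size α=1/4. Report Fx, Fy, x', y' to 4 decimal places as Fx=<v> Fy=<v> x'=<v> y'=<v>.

Fx=-6.5340 Fy=-8.9393 x'=-7.6335 y'=7.7652

F_att = 5/4·(g−p) = 5/4·(-5,-7) = (-6.2500,-8.7500)
o1: d²=13 ≤ ρ²=24; F_rep = 16·(-3,-2)/13² = (-0.2840,-0.1893)
o2: d²=261 > ρ²=24 → inactive
o3: d²=85 > ρ²=24 → inactive
F = F_att + ΣF_rep = (-6.5340,-8.9393)
p' = p + 1/4·F = (-7.6335,7.7652)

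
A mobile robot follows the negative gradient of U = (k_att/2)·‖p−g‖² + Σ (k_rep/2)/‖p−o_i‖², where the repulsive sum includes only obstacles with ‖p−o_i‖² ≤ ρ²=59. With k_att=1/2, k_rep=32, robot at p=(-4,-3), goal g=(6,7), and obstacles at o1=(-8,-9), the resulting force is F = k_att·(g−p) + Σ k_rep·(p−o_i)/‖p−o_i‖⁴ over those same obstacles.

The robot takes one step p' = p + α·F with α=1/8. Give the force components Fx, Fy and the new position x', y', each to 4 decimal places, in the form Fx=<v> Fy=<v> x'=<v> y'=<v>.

F_att = 1/2·(g−p) = 1/2·(10,10) = (5.0000,5.0000)
o1: d²=52 ≤ ρ²=59; F_rep = 32·(4,6)/52² = (0.0473,0.0710)
F = F_att + ΣF_rep = (5.0473,5.0710)
p' = p + 1/8·F = (-3.3691,-2.3661)

Fx=5.0473 Fy=5.0710 x'=-3.3691 y'=-2.3661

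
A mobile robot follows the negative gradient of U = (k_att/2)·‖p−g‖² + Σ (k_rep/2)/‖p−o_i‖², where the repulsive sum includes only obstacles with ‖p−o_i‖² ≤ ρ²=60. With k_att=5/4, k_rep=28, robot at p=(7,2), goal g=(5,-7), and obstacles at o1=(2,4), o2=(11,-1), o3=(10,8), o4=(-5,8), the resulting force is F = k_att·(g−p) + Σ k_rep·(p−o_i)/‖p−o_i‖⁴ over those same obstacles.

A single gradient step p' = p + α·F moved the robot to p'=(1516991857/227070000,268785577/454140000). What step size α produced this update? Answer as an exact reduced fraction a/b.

F_att = 5/4·(g−p) = 5/4·(-2,-9) = (-2.5000,-11.2500)
o1: d²=29 ≤ ρ²=60; F_rep = 28·(5,-2)/29² = (0.1665,-0.0666)
o2: d²=25 ≤ ρ²=60; F_rep = 28·(-4,3)/25² = (-0.1792,0.1344)
o3: d²=45 ≤ ρ²=60; F_rep = 28·(-3,-6)/45² = (-0.0415,-0.0830)
o4: d²=180 > ρ²=60 → inactive
F = F_att + ΣF_rep = (-2.5542,-11.2652)
Δp = p'−p = (-0.3193,-1.4081); α = Δx/Fx = (-72498143/227070000) / (-72498143/28383750) = 1/8
check: Δy/Fy = (-639494423/454140000) / (-639494423/56767500) = 1/8 ✓

α = 1/8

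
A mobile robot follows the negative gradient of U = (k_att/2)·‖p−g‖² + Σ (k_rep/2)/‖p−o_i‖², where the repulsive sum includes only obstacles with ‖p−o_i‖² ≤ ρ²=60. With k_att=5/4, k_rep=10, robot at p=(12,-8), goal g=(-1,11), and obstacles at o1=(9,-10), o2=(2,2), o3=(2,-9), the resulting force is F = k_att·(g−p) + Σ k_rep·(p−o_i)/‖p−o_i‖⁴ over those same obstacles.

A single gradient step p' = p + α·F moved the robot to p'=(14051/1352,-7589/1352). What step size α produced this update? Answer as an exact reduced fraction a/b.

F_att = 5/4·(g−p) = 5/4·(-13,19) = (-16.2500,23.7500)
o1: d²=13 ≤ ρ²=60; F_rep = 10·(3,2)/13² = (0.1775,0.1183)
o2: d²=200 > ρ²=60 → inactive
o3: d²=101 > ρ²=60 → inactive
F = F_att + ΣF_rep = (-16.0725,23.8683)
Δp = p'−p = (-1.6072,2.3868); α = Δx/Fx = (-2173/1352) / (-10865/676) = 1/10
check: Δy/Fy = (3227/1352) / (16135/676) = 1/10 ✓

α = 1/10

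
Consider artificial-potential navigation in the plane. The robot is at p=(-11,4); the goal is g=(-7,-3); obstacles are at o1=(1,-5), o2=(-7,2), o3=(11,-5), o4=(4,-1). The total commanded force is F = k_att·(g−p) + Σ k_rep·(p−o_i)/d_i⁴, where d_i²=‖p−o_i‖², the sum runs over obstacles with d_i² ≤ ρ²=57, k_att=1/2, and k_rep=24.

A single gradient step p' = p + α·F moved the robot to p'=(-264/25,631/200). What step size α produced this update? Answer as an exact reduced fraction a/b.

F_att = 1/2·(g−p) = 1/2·(4,-7) = (2.0000,-3.5000)
o1: d²=225 > ρ²=57 → inactive
o2: d²=20 ≤ ρ²=57; F_rep = 24·(-4,2)/20² = (-0.2400,0.1200)
o3: d²=565 > ρ²=57 → inactive
o4: d²=250 > ρ²=57 → inactive
F = F_att + ΣF_rep = (1.7600,-3.3800)
Δp = p'−p = (0.4400,-0.8450); α = Δx/Fx = (11/25) / (44/25) = 1/4
check: Δy/Fy = (-169/200) / (-169/50) = 1/4 ✓

α = 1/4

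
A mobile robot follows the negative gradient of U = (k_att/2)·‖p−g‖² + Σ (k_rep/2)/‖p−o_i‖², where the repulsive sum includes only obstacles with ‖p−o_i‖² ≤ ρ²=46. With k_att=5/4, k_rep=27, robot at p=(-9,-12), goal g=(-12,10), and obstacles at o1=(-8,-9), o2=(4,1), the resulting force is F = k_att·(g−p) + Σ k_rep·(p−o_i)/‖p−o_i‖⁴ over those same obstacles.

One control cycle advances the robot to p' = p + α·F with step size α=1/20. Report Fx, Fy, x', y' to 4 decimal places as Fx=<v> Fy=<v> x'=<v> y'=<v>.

F_att = 5/4·(g−p) = 5/4·(-3,22) = (-3.7500,27.5000)
o1: d²=10 ≤ ρ²=46; F_rep = 27·(-1,-3)/10² = (-0.2700,-0.8100)
o2: d²=338 > ρ²=46 → inactive
F = F_att + ΣF_rep = (-4.0200,26.6900)
p' = p + 1/20·F = (-9.2010,-10.6655)

Fx=-4.0200 Fy=26.6900 x'=-9.2010 y'=-10.6655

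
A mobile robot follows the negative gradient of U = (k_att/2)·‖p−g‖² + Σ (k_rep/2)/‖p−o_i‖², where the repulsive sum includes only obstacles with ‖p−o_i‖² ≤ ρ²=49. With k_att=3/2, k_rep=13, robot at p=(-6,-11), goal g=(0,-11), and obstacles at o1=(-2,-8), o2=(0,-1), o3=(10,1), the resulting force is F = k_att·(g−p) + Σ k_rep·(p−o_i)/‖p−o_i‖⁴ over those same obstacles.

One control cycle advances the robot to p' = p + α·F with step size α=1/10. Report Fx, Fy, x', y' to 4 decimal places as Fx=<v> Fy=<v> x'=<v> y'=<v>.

F_att = 3/2·(g−p) = 3/2·(6,0) = (9.0000,0.0000)
o1: d²=25 ≤ ρ²=49; F_rep = 13·(-4,-3)/25² = (-0.0832,-0.0624)
o2: d²=136 > ρ²=49 → inactive
o3: d²=400 > ρ²=49 → inactive
F = F_att + ΣF_rep = (8.9168,-0.0624)
p' = p + 1/10·F = (-5.1083,-11.0062)

Fx=8.9168 Fy=-0.0624 x'=-5.1083 y'=-11.0062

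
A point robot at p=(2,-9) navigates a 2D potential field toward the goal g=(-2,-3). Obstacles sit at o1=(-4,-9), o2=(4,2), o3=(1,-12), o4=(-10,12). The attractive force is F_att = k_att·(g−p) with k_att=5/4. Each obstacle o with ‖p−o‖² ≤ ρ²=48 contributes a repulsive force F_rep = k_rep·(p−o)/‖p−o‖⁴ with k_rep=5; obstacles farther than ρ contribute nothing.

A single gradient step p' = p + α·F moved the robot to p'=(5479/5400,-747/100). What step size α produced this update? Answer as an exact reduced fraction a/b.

F_att = 5/4·(g−p) = 5/4·(-4,6) = (-5.0000,7.5000)
o1: d²=36 ≤ ρ²=48; F_rep = 5·(6,0)/36² = (0.0231,0.0000)
o2: d²=125 > ρ²=48 → inactive
o3: d²=10 ≤ ρ²=48; F_rep = 5·(1,3)/10² = (0.0500,0.1500)
o4: d²=585 > ρ²=48 → inactive
F = F_att + ΣF_rep = (-4.9269,7.6500)
Δp = p'−p = (-0.9854,1.5300); α = Δx/Fx = (-5321/5400) / (-5321/1080) = 1/5
check: Δy/Fy = (153/100) / (153/20) = 1/5 ✓

α = 1/5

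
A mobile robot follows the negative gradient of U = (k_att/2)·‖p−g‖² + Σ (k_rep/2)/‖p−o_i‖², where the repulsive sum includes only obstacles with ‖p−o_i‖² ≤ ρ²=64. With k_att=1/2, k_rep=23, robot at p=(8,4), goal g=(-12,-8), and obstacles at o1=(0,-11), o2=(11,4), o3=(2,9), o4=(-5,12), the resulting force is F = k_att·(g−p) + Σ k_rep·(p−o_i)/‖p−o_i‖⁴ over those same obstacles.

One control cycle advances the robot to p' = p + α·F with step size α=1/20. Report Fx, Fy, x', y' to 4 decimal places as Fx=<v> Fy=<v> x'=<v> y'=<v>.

Fx=-10.8148 Fy=-6.0309 x'=7.4593 y'=3.6985

F_att = 1/2·(g−p) = 1/2·(-20,-12) = (-10.0000,-6.0000)
o1: d²=289 > ρ²=64 → inactive
o2: d²=9 ≤ ρ²=64; F_rep = 23·(-3,0)/9² = (-0.8519,0.0000)
o3: d²=61 ≤ ρ²=64; F_rep = 23·(6,-5)/61² = (0.0371,-0.0309)
o4: d²=233 > ρ²=64 → inactive
F = F_att + ΣF_rep = (-10.8148,-6.0309)
p' = p + 1/20·F = (7.4593,3.6985)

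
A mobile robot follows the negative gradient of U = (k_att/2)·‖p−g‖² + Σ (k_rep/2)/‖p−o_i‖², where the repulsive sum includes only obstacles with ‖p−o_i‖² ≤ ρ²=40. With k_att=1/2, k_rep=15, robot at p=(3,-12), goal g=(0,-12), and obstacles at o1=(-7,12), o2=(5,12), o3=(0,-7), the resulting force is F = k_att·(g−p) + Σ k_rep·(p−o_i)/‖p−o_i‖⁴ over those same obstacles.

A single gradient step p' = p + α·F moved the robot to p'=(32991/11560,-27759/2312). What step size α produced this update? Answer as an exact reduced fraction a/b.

F_att = 1/2·(g−p) = 1/2·(-3,0) = (-1.5000,0.0000)
o1: d²=676 > ρ²=40 → inactive
o2: d²=580 > ρ²=40 → inactive
o3: d²=34 ≤ ρ²=40; F_rep = 15·(3,-5)/34² = (0.0389,-0.0649)
F = F_att + ΣF_rep = (-1.4611,-0.0649)
Δp = p'−p = (-0.1461,-0.0065); α = Δx/Fx = (-1689/11560) / (-1689/1156) = 1/10
check: Δy/Fy = (-15/2312) / (-75/1156) = 1/10 ✓

α = 1/10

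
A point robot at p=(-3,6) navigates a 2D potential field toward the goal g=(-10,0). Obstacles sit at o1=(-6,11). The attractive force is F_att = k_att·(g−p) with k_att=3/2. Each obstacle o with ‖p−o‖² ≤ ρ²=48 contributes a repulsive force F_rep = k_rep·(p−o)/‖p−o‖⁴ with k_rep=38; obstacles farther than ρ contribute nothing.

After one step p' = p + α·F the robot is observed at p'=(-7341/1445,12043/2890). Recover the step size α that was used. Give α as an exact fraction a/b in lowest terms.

α = 1/5

F_att = 3/2·(g−p) = 3/2·(-7,-6) = (-10.5000,-9.0000)
o1: d²=34 ≤ ρ²=48; F_rep = 38·(3,-5)/34² = (0.0986,-0.1644)
F = F_att + ΣF_rep = (-10.4014,-9.1644)
Δp = p'−p = (-2.0803,-1.8329); α = Δx/Fx = (-3006/1445) / (-3006/289) = 1/5
check: Δy/Fy = (-5297/2890) / (-5297/578) = 1/5 ✓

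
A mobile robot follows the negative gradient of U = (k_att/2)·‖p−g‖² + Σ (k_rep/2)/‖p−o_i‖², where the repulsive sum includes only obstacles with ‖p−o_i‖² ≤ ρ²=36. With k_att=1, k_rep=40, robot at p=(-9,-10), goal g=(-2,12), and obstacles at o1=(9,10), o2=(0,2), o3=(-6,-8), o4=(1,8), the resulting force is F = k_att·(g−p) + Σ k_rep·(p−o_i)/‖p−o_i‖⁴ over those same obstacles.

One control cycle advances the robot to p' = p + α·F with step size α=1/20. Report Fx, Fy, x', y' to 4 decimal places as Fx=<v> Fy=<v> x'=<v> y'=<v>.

Fx=6.2899 Fy=21.5266 x'=-8.6855 y'=-8.9237

F_att = 1·(g−p) = 1·(7,22) = (7.0000,22.0000)
o1: d²=724 > ρ²=36 → inactive
o2: d²=225 > ρ²=36 → inactive
o3: d²=13 ≤ ρ²=36; F_rep = 40·(-3,-2)/13² = (-0.7101,-0.4734)
o4: d²=424 > ρ²=36 → inactive
F = F_att + ΣF_rep = (6.2899,21.5266)
p' = p + 1/20·F = (-8.6855,-8.9237)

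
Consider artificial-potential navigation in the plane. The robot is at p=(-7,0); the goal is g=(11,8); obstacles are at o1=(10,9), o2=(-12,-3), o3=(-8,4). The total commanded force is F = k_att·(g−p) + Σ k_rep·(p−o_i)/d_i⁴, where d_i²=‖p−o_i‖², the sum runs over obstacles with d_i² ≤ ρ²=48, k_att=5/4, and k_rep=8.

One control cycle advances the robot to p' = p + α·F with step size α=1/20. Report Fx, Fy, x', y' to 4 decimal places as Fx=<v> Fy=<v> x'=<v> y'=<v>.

F_att = 5/4·(g−p) = 5/4·(18,8) = (22.5000,10.0000)
o1: d²=370 > ρ²=48 → inactive
o2: d²=34 ≤ ρ²=48; F_rep = 8·(5,3)/34² = (0.0346,0.0208)
o3: d²=17 ≤ ρ²=48; F_rep = 8·(1,-4)/17² = (0.0277,-0.1107)
F = F_att + ΣF_rep = (22.5623,9.9100)
p' = p + 1/20·F = (-5.8719,0.4955)

Fx=22.5623 Fy=9.9100 x'=-5.8719 y'=0.4955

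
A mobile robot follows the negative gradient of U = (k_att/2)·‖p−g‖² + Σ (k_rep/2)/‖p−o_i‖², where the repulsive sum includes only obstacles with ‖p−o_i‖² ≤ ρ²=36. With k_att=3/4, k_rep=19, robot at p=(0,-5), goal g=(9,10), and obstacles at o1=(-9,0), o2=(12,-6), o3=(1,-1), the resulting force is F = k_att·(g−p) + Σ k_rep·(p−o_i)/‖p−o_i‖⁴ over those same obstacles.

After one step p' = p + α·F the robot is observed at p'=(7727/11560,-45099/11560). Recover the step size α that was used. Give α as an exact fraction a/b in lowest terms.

α = 1/10

F_att = 3/4·(g−p) = 3/4·(9,15) = (6.7500,11.2500)
o1: d²=106 > ρ²=36 → inactive
o2: d²=145 > ρ²=36 → inactive
o3: d²=17 ≤ ρ²=36; F_rep = 19·(-1,-4)/17² = (-0.0657,-0.2630)
F = F_att + ΣF_rep = (6.6843,10.9870)
Δp = p'−p = (0.6684,1.0987); α = Δx/Fx = (7727/11560) / (7727/1156) = 1/10
check: Δy/Fy = (12701/11560) / (12701/1156) = 1/10 ✓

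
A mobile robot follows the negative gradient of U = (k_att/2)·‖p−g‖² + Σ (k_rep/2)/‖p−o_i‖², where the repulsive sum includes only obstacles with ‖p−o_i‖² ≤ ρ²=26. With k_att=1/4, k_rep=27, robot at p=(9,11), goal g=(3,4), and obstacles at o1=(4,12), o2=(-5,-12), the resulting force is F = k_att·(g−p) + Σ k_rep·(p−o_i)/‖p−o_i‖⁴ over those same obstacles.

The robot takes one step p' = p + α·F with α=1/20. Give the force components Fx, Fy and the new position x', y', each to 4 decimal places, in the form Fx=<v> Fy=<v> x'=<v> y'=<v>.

F_att = 1/4·(g−p) = 1/4·(-6,-7) = (-1.5000,-1.7500)
o1: d²=26 ≤ ρ²=26; F_rep = 27·(5,-1)/26² = (0.1997,-0.0399)
o2: d²=725 > ρ²=26 → inactive
F = F_att + ΣF_rep = (-1.3003,-1.7899)
p' = p + 1/20·F = (8.9350,10.9105)

Fx=-1.3003 Fy=-1.7899 x'=8.9350 y'=10.9105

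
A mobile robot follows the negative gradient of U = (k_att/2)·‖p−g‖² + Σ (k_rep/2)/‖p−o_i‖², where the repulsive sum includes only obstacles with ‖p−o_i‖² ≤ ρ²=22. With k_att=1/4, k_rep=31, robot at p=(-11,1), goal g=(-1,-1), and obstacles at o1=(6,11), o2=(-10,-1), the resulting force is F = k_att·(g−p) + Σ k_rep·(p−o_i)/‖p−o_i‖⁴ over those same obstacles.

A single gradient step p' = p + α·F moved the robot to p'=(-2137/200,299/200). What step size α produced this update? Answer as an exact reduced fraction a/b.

α = 1/4

F_att = 1/4·(g−p) = 1/4·(10,-2) = (2.5000,-0.5000)
o1: d²=389 > ρ²=22 → inactive
o2: d²=5 ≤ ρ²=22; F_rep = 31·(-1,2)/5² = (-1.2400,2.4800)
F = F_att + ΣF_rep = (1.2600,1.9800)
Δp = p'−p = (0.3150,0.4950); α = Δx/Fx = (63/200) / (63/50) = 1/4
check: Δy/Fy = (99/200) / (99/50) = 1/4 ✓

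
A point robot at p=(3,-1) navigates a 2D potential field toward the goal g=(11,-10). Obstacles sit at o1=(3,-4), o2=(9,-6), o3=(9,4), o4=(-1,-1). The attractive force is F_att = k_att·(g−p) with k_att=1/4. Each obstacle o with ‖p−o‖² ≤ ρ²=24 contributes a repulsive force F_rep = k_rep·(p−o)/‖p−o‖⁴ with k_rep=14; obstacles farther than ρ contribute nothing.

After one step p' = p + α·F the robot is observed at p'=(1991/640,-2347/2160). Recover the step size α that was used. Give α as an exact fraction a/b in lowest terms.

α = 1/20

F_att = 1/4·(g−p) = 1/4·(8,-9) = (2.0000,-2.2500)
o1: d²=9 ≤ ρ²=24; F_rep = 14·(0,3)/9² = (0.0000,0.5185)
o2: d²=61 > ρ²=24 → inactive
o3: d²=61 > ρ²=24 → inactive
o4: d²=16 ≤ ρ²=24; F_rep = 14·(4,0)/16² = (0.2188,0.0000)
F = F_att + ΣF_rep = (2.2188,-1.7315)
Δp = p'−p = (0.1109,-0.0866); α = Δx/Fx = (71/640) / (71/32) = 1/20
check: Δy/Fy = (-187/2160) / (-187/108) = 1/20 ✓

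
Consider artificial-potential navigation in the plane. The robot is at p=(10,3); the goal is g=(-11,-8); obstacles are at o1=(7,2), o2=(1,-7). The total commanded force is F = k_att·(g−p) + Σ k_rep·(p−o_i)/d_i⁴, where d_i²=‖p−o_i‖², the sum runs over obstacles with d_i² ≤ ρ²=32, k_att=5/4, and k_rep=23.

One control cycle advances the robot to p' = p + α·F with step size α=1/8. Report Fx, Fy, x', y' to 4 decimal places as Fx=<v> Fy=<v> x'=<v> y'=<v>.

F_att = 5/4·(g−p) = 5/4·(-21,-11) = (-26.2500,-13.7500)
o1: d²=10 ≤ ρ²=32; F_rep = 23·(3,1)/10² = (0.6900,0.2300)
o2: d²=181 > ρ²=32 → inactive
F = F_att + ΣF_rep = (-25.5600,-13.5200)
p' = p + 1/8·F = (6.8050,1.3100)

Fx=-25.5600 Fy=-13.5200 x'=6.8050 y'=1.3100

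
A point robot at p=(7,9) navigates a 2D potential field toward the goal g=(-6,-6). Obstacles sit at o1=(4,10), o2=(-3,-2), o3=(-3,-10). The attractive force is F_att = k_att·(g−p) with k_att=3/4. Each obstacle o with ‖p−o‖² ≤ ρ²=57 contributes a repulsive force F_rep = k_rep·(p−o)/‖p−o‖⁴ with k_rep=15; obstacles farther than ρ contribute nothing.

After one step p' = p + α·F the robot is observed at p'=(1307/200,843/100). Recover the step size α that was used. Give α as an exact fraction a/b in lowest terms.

α = 1/20

F_att = 3/4·(g−p) = 3/4·(-13,-15) = (-9.7500,-11.2500)
o1: d²=10 ≤ ρ²=57; F_rep = 15·(3,-1)/10² = (0.4500,-0.1500)
o2: d²=221 > ρ²=57 → inactive
o3: d²=461 > ρ²=57 → inactive
F = F_att + ΣF_rep = (-9.3000,-11.4000)
Δp = p'−p = (-0.4650,-0.5700); α = Δx/Fx = (-93/200) / (-93/10) = 1/20
check: Δy/Fy = (-57/100) / (-57/5) = 1/20 ✓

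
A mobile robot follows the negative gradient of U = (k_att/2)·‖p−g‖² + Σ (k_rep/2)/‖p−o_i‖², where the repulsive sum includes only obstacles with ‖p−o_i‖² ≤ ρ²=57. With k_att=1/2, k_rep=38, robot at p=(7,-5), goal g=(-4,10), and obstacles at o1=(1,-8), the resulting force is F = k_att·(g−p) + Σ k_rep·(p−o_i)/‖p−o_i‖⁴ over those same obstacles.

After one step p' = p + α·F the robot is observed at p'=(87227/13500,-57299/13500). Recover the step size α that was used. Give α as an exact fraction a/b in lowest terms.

α = 1/10

F_att = 1/2·(g−p) = 1/2·(-11,15) = (-5.5000,7.5000)
o1: d²=45 ≤ ρ²=57; F_rep = 38·(6,3)/45² = (0.1126,0.0563)
F = F_att + ΣF_rep = (-5.3874,7.5563)
Δp = p'−p = (-0.5387,0.7556); α = Δx/Fx = (-7273/13500) / (-7273/1350) = 1/10
check: Δy/Fy = (10201/13500) / (10201/1350) = 1/10 ✓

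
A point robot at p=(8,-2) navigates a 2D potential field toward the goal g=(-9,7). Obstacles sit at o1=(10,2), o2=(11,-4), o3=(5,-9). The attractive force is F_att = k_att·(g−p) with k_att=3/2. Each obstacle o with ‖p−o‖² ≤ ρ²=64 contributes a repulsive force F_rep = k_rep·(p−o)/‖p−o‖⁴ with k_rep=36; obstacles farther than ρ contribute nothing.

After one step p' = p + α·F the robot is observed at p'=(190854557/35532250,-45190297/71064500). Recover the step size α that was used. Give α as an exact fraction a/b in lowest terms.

F_att = 3/2·(g−p) = 3/2·(-17,9) = (-25.5000,13.5000)
o1: d²=20 ≤ ρ²=64; F_rep = 36·(-2,-4)/20² = (-0.1800,-0.3600)
o2: d²=13 ≤ ρ²=64; F_rep = 36·(-3,2)/13² = (-0.6391,0.4260)
o3: d²=58 ≤ ρ²=64; F_rep = 36·(3,7)/58² = (0.0321,0.0749)
F = F_att + ΣF_rep = (-26.2869,13.6409)
Δp = p'−p = (-2.6287,1.3641); α = Δx/Fx = (-93403443/35532250) / (-93403443/3553225) = 1/10
check: Δy/Fy = (96938703/71064500) / (96938703/7106450) = 1/10 ✓

α = 1/10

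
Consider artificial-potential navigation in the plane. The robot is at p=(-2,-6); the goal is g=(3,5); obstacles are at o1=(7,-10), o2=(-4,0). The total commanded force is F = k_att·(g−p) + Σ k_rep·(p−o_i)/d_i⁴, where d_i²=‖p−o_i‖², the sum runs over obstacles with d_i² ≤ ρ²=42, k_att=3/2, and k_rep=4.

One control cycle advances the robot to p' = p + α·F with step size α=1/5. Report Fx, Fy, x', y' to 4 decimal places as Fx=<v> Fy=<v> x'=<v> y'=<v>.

Fx=7.5050 Fy=16.4850 x'=-0.4990 y'=-2.7030

F_att = 3/2·(g−p) = 3/2·(5,11) = (7.5000,16.5000)
o1: d²=97 > ρ²=42 → inactive
o2: d²=40 ≤ ρ²=42; F_rep = 4·(2,-6)/40² = (0.0050,-0.0150)
F = F_att + ΣF_rep = (7.5050,16.4850)
p' = p + 1/5·F = (-0.4990,-2.7030)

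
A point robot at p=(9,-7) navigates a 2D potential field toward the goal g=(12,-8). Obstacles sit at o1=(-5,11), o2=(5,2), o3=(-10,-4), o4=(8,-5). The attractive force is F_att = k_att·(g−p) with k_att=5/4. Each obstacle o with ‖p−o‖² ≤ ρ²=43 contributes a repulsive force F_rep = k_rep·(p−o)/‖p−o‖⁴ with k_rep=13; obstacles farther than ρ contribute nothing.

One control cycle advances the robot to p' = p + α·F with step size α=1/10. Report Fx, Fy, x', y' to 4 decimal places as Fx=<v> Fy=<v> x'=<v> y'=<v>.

Fx=4.2700 Fy=-2.2900 x'=9.4270 y'=-7.2290

F_att = 5/4·(g−p) = 5/4·(3,-1) = (3.7500,-1.2500)
o1: d²=520 > ρ²=43 → inactive
o2: d²=97 > ρ²=43 → inactive
o3: d²=370 > ρ²=43 → inactive
o4: d²=5 ≤ ρ²=43; F_rep = 13·(1,-2)/5² = (0.5200,-1.0400)
F = F_att + ΣF_rep = (4.2700,-2.2900)
p' = p + 1/10·F = (9.4270,-7.2290)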